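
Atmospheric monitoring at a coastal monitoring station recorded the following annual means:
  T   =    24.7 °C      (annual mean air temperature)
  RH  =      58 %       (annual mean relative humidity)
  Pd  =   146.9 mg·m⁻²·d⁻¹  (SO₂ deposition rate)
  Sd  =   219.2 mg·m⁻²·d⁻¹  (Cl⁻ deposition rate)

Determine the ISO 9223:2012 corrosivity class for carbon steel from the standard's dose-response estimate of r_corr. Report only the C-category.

C5

carbon steel: temperature factor f = -0.054·(14.7) = -0.7938
  SO₂ term: 1.77·146.9^0.52·exp(0.02·58-0.7938) = 34.19
  Sd branch = 0.102·Sd^0.62·e^(0.033·RH+0.04·T) = 52.51 μm/a
  sum: 34.19 + 52.51 → r_corr = 86.7 μm/a
Category bounds: 80…200 μm/a bracket r_corr ⇒ C5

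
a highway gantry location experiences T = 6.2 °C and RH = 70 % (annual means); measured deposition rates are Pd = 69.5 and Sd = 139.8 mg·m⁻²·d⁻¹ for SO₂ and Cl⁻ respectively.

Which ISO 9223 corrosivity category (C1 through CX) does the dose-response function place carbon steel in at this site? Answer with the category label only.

C4

carbon steel: T≤10 °C ⇒ hinge +0.150·(6.2−10) = -0.5700
  sulphur-dioxide contribution → 36.84 μm/a
  chloride contribution → 28.17 μm/a
  total first-year rate 65 μm/a
Category bounds: 50…80 μm/a bracket r_corr ⇒ C4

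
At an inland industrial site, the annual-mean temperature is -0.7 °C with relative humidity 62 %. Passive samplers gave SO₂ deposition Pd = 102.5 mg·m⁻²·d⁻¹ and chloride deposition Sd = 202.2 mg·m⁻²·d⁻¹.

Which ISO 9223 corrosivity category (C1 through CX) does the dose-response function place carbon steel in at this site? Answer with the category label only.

C3

carbon steel: T≤10 °C ⇒ hinge +0.150·(-0.7−10) = -1.6050
  sulphur-dioxide contribution → 13.65 μm/a
  chloride contribution → 20.63 μm/a
  ⇒ r_corr(carbon steel) = 34.28 μm/a
ISO 9223 Table 2 (carbon steel): 25 < 34.3 ≤ 50 μm/a ⇒ C3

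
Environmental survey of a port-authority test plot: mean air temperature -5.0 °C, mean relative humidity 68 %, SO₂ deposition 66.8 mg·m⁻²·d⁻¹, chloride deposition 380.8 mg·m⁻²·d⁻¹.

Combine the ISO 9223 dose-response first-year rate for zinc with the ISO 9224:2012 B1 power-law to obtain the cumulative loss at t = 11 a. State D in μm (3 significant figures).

D(11) = 11.5 μm

zinc: temperature factor f = +0.038·(-15.0) = -0.5700
  SO₂ term: 0.0129·66.8^0.44·exp(0.046·68-0.5700) = 1.058
  Sd branch = 0.0175·Sd^0.57·e^(0.008·RH+0.085·T) = 0.5831 μm/a
  r_corr = 1.058 + 0.5831 = 1.641 μm/a
Power-law: D(11) = r_corr · 11^0.813
  D(11) = 1.641 × 11^0.813 = 1.641 × 7.025 = 11.53 μm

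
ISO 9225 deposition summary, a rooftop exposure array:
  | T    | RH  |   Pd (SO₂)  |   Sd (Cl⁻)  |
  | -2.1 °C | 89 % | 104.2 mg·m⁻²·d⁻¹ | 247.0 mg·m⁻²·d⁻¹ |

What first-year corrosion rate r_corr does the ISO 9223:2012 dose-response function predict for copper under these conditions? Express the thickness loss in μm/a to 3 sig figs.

copper: T≤10 °C ⇒ hinge +0.126·(-2.1−10) = -1.5246
  SO₂ term: 0.0053·104.2^0.26·exp(0.059·89-1.5246) = 0.7367
  Sd branch = 0.01025·Sd^0.27·e^(0.036·RH+0.049·T) = 1.008 μm/a
  sum: 0.7367 + 1.008 → r_corr = 1.745 μm/a

r_corr = 1.74 μm/a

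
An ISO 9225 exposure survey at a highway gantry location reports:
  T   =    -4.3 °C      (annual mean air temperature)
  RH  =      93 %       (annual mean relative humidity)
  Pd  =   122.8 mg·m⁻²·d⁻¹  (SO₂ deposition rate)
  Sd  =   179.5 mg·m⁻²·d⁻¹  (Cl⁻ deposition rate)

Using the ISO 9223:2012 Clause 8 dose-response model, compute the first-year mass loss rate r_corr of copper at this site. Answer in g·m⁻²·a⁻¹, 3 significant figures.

copper: temperature factor f = +0.126·(-14.3) = -1.8018
  sulphur-dioxide contribution → 0.7378 μm/a
  chloride contribution → 0.959 μm/a
  total first-year rate 1.697 μm/a
Convert to mass loss: 1.697 μm/a × 8.96 g/cm³ = 15.2 g·m⁻²·a⁻¹

r_corr = 15.2 g·m⁻²·a⁻¹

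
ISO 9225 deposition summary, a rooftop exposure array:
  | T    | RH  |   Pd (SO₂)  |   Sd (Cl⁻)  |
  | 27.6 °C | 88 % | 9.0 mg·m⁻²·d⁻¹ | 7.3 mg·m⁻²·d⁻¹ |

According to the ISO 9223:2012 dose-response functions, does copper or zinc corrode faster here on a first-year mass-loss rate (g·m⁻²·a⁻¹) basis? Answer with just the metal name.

copper

copper: temperature factor f = -0.080·(17.6) = -1.4080
  SO₂ term: 0.0053·9.0^0.26·exp(0.059·88-1.4080) = 0.4128
  Cl⁻ term: 0.01025·7.3^0.27·exp(0.036·88+0.049·27.6) = 1.611
  sum: 0.4128 + 1.611 → r_corr = 2.023 μm/a
  mass loss = 2.023 μm/a × 8.96 g/cm³ = 18.13 g·m⁻²·a⁻¹
zinc: f(T) = -0.071·(T−10) [T>10 °C] = -1.2496
  SO₂ term: 0.0129·9.0^0.44·exp(0.046·88-1.2496) = 0.5569
  Sd branch = 0.0175·Sd^0.57·e^(0.008·RH+0.085·T) = 1.147 μm/a
  sum: 0.5569 + 1.147 → r_corr = 1.704 μm/a
  mass loss = 1.704 μm/a × 7.14 g/cm³ = 12.17 g·m⁻²·a⁻¹
Ordering by g·m⁻²·a⁻¹: copper (18.1) > zinc (12.2)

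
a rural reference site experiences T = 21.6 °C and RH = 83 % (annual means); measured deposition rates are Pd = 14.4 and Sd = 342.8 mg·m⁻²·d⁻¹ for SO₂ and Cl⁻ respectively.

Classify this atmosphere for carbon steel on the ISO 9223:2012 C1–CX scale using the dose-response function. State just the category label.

C5

carbon steel: f(T) = -0.054·(T−10) [T>10 °C] = -0.6264
  sulphur-dioxide contribution → 19.92 μm/a
  chloride contribution → 139.7 μm/a
  total first-year rate 159.6 μm/a
160 μm/a falls in (80, 200] for carbon steel → category C5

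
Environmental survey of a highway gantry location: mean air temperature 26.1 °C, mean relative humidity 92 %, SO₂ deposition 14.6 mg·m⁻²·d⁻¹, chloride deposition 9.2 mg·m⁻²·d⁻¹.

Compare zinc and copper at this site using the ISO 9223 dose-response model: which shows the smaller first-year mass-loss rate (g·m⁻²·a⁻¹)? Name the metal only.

zinc

zinc: temperature factor f = -0.071·(16.1) = -1.1431
  SO₂ term: 0.0129·14.6^0.44·exp(0.046·92-1.1431) = 0.9213
  Cl⁻ term: 0.0175·9.2^0.57·exp(0.008·92+0.085·26.1) = 1.19
  r_corr = 0.9213 + 1.19 = 2.111 μm/a
  mass loss = 2.111 μm/a × 7.14 g/cm³ = 15.07 g·m⁻²·a⁻¹
copper: temperature factor f = -0.080·(16.1) = -1.2880
  SO₂ term: 0.0053·14.6^0.26·exp(0.059·92-1.2880) = 0.6683
  Cl⁻ term: 0.01025·9.2^0.27·exp(0.036·92+0.049·26.1) = 1.84
  sum: 0.6683 + 1.84 → r_corr = 2.508 μm/a
  mass loss = 2.508 μm/a × 8.96 g/cm³ = 22.47 g·m⁻²·a⁻¹
Ordering by g·m⁻²·a⁻¹: copper (22.5) > zinc (15.1)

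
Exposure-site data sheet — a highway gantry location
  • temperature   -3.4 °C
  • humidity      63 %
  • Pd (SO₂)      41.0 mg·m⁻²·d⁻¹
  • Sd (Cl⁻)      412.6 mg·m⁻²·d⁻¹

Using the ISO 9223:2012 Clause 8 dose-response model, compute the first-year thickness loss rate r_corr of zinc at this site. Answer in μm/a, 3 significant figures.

zinc: T≤10 °C ⇒ hinge +0.038·(-3.4−10) = -0.5092
  Pd branch = 0.0129·Pd^0.44·e^(0.046·RH+f) = 0.7205 μm/a
  Sd branch = 0.0175·Sd^0.57·e^(0.008·RH+0.085·T) = 0.6718 μm/a
  r_corr = 0.7205 + 0.6718 = 1.392 μm/a

r_corr = 1.39 μm/a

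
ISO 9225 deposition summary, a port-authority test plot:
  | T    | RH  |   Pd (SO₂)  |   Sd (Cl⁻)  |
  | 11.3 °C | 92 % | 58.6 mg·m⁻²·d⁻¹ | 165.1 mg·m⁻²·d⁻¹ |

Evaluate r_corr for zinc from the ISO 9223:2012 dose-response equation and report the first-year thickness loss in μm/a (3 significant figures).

r_corr = 6.61 μm/a

zinc: temperature factor f = -0.071·(1.3) = -0.0923
  sulphur-dioxide contribution → 4.856 μm/a
  chloride contribution → 1.754 μm/a
  total first-year rate 6.61 μm/a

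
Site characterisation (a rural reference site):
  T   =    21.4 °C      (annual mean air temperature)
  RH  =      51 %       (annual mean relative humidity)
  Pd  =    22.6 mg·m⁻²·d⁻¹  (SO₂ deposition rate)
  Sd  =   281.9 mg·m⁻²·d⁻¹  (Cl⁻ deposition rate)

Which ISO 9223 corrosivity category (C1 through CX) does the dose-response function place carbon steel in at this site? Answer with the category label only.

carbon steel: temperature factor f = -0.054·(11.4) = -0.6156
  Pd branch = 1.77·Pd^0.52·e^(0.02·RH+f) = 13.42 μm/a
  Sd branch = 0.102·Sd^0.62·e^(0.033·RH+0.04·T) = 42.69 μm/a
  r_corr = 13.42 + 42.69 = 56.11 μm/a
56.1 μm/a falls in (50, 80] for carbon steel → category C4

C4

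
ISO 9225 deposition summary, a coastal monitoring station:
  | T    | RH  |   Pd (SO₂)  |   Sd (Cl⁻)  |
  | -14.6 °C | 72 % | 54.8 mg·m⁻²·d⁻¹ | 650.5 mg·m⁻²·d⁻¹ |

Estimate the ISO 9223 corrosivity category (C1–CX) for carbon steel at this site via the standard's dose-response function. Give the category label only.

carbon steel: T≤10 °C ⇒ hinge +0.150·(-14.6−10) = -3.6900
  sulphur-dioxide contribution → 1.496 μm/a
  chloride contribution → 33.97 μm/a
  ⇒ r_corr(carbon steel) = 35.46 μm/a
35.5 μm/a falls in (25, 50] for carbon steel → category C3

C3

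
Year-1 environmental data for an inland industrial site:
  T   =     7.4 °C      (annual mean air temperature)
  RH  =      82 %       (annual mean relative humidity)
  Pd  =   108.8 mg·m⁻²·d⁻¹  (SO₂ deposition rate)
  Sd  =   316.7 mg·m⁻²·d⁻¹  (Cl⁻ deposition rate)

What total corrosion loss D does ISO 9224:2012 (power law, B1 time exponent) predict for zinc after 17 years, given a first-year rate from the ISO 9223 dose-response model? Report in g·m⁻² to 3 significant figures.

D(17) = 406 g·m⁻²

zinc: temperature factor f = +0.038·(-2.6) = -0.0988
  Pd branch = 0.0129·Pd^0.44·e^(0.046·RH+f) = 3.999 μm/a
  Cl⁻ term: 0.0175·316.7^0.57·exp(0.008·82+0.085·7.4) = 1.685
  sum: 3.999 + 1.685 → r_corr = 5.684 μm/a
Power-law: D(17) = r_corr · 17^0.813
  D(17) = 5.684 × 17^0.813 = 5.684 × 10.01 = 56.88 μm
  Mass loss = 56.88 μm × 7.14 g/cm³ = 406.1 g·m⁻²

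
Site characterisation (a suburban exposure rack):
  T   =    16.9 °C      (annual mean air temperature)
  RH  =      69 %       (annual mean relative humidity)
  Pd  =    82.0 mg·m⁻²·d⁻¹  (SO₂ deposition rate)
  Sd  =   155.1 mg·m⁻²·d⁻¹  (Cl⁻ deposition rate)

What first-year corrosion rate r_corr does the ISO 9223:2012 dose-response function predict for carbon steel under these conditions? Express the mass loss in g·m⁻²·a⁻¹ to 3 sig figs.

carbon steel: T>10 °C ⇒ hinge -0.054·(16.9−10) = -0.3726
  sulphur-dioxide contribution → 47.94 μm/a
  chloride contribution → 44.59 μm/a
  ⇒ r_corr(carbon steel) = 92.53 μm/a
Convert to mass loss: 92.53 μm/a × 7.85 g/cm³ = 726.3 g·m⁻²·a⁻¹

r_corr = 726 g·m⁻²·a⁻¹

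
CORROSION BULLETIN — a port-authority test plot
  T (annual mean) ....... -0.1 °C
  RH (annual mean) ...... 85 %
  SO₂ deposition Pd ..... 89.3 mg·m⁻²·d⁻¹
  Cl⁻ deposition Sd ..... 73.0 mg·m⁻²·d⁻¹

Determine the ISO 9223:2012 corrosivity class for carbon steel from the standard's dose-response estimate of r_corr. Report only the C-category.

carbon steel: f(T) = +0.150·(T−10) [T≤10 °C] = -1.5150
  SO₂ term: 1.77·89.3^0.52·exp(0.02·85-1.5150) = 22.02
  Cl⁻ term: 0.102·73.0^0.62·exp(0.033·85+0.04·-0.1) = 24.01
  r_corr = 22.02 + 24.01 = 46.02 μm/a
46 μm/a falls in (25, 50] for carbon steel → category C3

C3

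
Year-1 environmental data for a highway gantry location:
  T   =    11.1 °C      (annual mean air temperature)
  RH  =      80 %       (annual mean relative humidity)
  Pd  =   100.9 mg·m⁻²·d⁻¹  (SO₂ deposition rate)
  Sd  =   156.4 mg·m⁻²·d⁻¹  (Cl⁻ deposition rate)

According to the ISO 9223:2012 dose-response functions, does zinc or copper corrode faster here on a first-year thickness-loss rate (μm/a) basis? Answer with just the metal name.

zinc

zinc: temperature factor f = -0.071·(1.1) = -0.0781
  sulphur-dioxide contribution → 3.602 μm/a
  chloride contribution → 1.519 μm/a
  ⇒ r_corr(zinc) = 5.121 μm/a
copper: temperature factor f = -0.080·(1.1) = -0.0880
  sulphur-dioxide contribution → 1.807 μm/a
  chloride contribution → 1.231 μm/a
  total first-year rate 3.038 μm/a
Ordering by μm/a: zinc (5.12) > copper (3.04)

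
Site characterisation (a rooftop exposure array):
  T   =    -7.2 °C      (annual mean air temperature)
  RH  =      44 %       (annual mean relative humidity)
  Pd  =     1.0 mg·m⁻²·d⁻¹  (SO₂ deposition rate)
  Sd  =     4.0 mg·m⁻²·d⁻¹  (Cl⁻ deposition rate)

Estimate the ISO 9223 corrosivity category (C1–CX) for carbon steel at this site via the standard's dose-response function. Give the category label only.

C1

carbon steel: T≤10 °C ⇒ hinge +0.150·(-7.2−10) = -2.5800
  Pd branch = 1.77·Pd^0.52·e^(0.02·RH+f) = 0.3233 μm/a
  Sd branch = 0.102·Sd^0.62·e^(0.033·RH+0.04·T) = 0.7716 μm/a
  sum: 0.3233 + 0.7716 → r_corr = 1.095 μm/a
ISO 9223 Table 2 (carbon steel): 0 < 1.09 ≤ 1.3 μm/a ⇒ C1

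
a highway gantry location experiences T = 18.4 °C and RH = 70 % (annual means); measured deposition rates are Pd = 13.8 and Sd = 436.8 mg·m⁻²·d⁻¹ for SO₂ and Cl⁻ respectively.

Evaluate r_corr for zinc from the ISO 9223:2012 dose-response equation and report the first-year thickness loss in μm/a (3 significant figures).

zinc: T>10 °C ⇒ hinge -0.071·(18.4−10) = -0.5964
  SO₂ term: 0.0129·13.8^0.44·exp(0.046·70-0.5964) = 0.5644
  Sd branch = 0.0175·Sd^0.57·e^(0.008·RH+0.085·T) = 4.682 μm/a
  r_corr = 0.5644 + 4.682 = 5.246 μm/a

r_corr = 5.25 μm/a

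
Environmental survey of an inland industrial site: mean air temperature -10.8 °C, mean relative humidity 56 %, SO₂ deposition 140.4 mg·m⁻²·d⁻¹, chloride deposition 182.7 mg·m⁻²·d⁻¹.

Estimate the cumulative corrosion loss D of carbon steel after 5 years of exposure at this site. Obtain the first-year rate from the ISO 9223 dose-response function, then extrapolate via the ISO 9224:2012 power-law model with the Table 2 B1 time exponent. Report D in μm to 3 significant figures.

carbon steel: T≤10 °C ⇒ hinge +0.150·(-10.8−10) = -3.1200
  Pd branch = 1.77·Pd^0.52·e^(0.02·RH+f) = 3.133 μm/a
  Cl⁻ term: 0.102·182.7^0.62·exp(0.033·56+0.04·-10.8) = 10.61
  sum: 3.133 + 10.61 → r_corr = 13.75 μm/a
ISO 9224: D(t) = r_corr · t^b with b = 0.523 (carbon steel, B1)
  D(5) = 13.75 × 5^0.523 = 13.75 × 2.32 = 31.9 μm

D(5) = 31.9 μm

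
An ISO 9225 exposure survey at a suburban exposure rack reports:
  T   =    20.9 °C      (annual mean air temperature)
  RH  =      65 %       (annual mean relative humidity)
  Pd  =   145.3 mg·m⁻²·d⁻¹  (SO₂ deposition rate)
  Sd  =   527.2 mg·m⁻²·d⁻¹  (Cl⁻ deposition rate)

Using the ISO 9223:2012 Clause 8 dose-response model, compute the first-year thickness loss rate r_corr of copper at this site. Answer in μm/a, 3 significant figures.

r_corr = 1.98 μm/a

copper: f(T) = -0.080·(T−10) [T>10 °C] = -0.8720
  Pd branch = 0.0053·Pd^0.26·e^(0.059·RH+f) = 0.3744 μm/a
  Sd branch = 0.01025·Sd^0.27·e^(0.036·RH+0.049·T) = 1.609 μm/a
  sum: 0.3744 + 1.609 → r_corr = 1.984 μm/a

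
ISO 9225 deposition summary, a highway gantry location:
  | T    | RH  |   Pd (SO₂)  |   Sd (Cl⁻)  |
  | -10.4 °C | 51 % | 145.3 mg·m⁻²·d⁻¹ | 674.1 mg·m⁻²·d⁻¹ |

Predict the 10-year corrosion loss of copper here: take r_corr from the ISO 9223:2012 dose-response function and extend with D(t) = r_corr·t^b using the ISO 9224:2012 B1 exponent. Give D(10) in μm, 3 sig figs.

D(10) = 1.18 μm

copper: f(T) = +0.126·(T−10) [T≤10 °C] = -2.5704
  sulphur-dioxide contribution → 0.02999 μm/a
  chloride contribution → 0.2241 μm/a
  ⇒ r_corr(copper) = 0.2541 μm/a
Long-term exponent b (ISO 9224 Table 2, B1) = 0.667
  D(10) = 0.2541 × 10^0.667 = 0.2541 × 4.645 = 1.18 μm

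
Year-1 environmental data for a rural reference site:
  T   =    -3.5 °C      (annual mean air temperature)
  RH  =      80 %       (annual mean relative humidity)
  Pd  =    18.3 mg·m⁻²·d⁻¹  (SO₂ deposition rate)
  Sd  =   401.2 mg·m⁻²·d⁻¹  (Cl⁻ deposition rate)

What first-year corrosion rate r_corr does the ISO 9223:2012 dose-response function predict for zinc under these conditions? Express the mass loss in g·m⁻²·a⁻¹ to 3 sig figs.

zinc: temperature factor f = +0.038·(-13.5) = -0.5130
  Pd branch = 0.0129·Pd^0.44·e^(0.046·RH+f) = 1.1 μm/a
  Cl⁻ term: 0.0175·401.2^0.57·exp(0.008·80+0.085·-3.5) = 0.7511
  r_corr = 1.1 + 0.7511 = 1.851 μm/a
Convert to mass loss: 1.851 μm/a × 7.14 g/cm³ = 13.22 g·m⁻²·a⁻¹

r_corr = 13.2 g·m⁻²·a⁻¹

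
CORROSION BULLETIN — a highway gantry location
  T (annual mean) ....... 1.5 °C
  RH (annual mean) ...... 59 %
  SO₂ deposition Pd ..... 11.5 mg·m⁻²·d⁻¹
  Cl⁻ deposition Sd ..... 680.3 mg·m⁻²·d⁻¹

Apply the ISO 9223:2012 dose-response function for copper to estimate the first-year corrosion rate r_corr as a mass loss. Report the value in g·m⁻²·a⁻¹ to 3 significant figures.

r_corr = 5.81 g·m⁻²·a⁻¹

copper: f(T) = +0.126·(T−10) [T≤10 °C] = -1.0710
  Pd branch = 0.0053·Pd^0.26·e^(0.059·RH+f) = 0.1114 μm/a
  Sd branch = 0.01025·Sd^0.27·e^(0.036·RH+0.049·T) = 0.5369 μm/a
  r_corr = 0.1114 + 0.5369 = 0.6483 μm/a
Convert to mass loss: 0.6483 μm/a × 8.96 g/cm³ = 5.809 g·m⁻²·a⁻¹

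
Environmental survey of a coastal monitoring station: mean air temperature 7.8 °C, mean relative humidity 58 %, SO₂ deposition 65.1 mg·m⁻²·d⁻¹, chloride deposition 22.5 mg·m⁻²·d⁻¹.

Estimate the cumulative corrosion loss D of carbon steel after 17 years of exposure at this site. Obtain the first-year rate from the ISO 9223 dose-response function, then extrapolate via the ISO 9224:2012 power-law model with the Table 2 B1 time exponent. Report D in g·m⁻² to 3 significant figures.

carbon steel: f(T) = +0.150·(T−10) [T≤10 °C] = -0.3300
  Pd branch = 1.77·Pd^0.52·e^(0.02·RH+f) = 35.6 μm/a
  Cl⁻ term: 0.102·22.5^0.62·exp(0.033·58+0.04·7.8) = 6.512
  r_corr = 35.6 + 6.512 = 42.12 μm/a
Long-term exponent b (ISO 9224 Table 2, B1) = 0.523
  D(17) = 42.12 × 17^0.523 = 42.12 × 4.401 = 185.3 μm
  Mass loss = 185.3 μm × 7.85 g/cm³ = 1455 g·m⁻²

D(17) = 1.45e+03 g·m⁻²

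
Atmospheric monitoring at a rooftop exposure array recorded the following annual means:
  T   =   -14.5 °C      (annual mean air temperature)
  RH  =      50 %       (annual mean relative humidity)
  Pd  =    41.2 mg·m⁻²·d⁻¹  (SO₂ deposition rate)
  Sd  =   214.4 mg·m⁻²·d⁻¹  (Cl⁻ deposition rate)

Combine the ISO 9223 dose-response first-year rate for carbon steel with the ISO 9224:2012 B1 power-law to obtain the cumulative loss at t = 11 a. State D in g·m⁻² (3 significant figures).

D(11) = 251 g·m⁻²

carbon steel: T≤10 °C ⇒ hinge +0.150·(-14.5−10) = -3.6750
  sulphur-dioxide contribution → 0.8433 μm/a
  chloride contribution → 8.292 μm/a
  ⇒ r_corr(carbon steel) = 9.135 μm/a
ISO 9224: D(t) = r_corr · t^b with b = 0.523 (carbon steel, B1)
  D(11) = 9.135 × 11^0.523 = 9.135 × 3.505 = 32.02 μm
  Mass loss = 32.02 μm × 7.85 g/cm³ = 251.3 g·m⁻²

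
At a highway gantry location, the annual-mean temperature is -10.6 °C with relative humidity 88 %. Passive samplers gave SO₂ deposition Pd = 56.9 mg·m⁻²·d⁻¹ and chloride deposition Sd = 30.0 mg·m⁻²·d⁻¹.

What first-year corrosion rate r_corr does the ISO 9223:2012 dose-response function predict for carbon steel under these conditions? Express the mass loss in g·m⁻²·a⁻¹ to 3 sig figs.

carbon steel: f(T) = +0.150·(T−10) [T≤10 °C] = -3.0900
  Pd branch = 1.77·Pd^0.52·e^(0.02·RH+f) = 3.828 μm/a
  Cl⁻ term: 0.102·30.0^0.62·exp(0.033·88+0.04·-10.6) = 10.03
  r_corr = 3.828 + 10.03 = 13.86 μm/a
Convert to mass loss: 13.86 μm/a × 7.85 g/cm³ = 108.8 g·m⁻²·a⁻¹

r_corr = 109 g·m⁻²·a⁻¹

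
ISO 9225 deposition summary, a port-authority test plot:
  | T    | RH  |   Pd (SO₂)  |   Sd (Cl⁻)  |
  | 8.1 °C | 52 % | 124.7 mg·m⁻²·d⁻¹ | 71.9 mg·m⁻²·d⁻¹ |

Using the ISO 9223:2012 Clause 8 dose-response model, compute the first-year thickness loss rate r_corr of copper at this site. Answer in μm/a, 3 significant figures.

copper: T≤10 °C ⇒ hinge +0.126·(8.1−10) = -0.2394
  Pd branch = 0.0053·Pd^0.26·e^(0.059·RH+f) = 0.3145 μm/a
  Cl⁻ term: 0.01025·71.9^0.27·exp(0.036·52+0.049·8.1) = 0.3143
  sum: 0.3145 + 0.3143 → r_corr = 0.6289 μm/a

r_corr = 0.629 μm/a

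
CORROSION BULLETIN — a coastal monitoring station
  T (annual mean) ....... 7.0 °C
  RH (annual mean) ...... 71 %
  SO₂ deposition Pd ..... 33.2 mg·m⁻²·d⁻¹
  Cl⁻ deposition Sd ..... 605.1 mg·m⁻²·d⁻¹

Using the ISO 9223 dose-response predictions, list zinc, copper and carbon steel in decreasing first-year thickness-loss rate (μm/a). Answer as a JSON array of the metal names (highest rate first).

zinc: f(T) = +0.038·(T−10) [T≤10 °C] = -0.1140
  sulphur-dioxide contribution → 1.409 μm/a
  chloride contribution → 2.157 μm/a
  ⇒ r_corr(zinc) = 3.565 μm/a
copper: T≤10 °C ⇒ hinge +0.126·(7.0−10) = -0.3780
  sulphur-dioxide contribution → 0.5955 μm/a
  chloride contribution → 1.049 μm/a
  ⇒ r_corr(copper) = 1.645 μm/a
carbon steel: T≤10 °C ⇒ hinge +0.150·(7.0−10) = -0.4500
  sulphur-dioxide contribution → 28.86 μm/a
  chloride contribution → 74.56 μm/a
  total first-year rate 103.4 μm/a
Ordering by μm/a: carbon steel (103) > zinc (3.57) > copper (1.64)

["carbon steel", "zinc", "copper"]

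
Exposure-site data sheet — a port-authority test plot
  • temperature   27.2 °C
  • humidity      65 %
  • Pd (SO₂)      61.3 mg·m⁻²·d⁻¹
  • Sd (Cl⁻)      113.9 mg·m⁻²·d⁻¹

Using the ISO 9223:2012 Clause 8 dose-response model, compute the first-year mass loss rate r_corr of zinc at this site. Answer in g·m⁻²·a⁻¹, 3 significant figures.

zinc: temperature factor f = -0.071·(17.2) = -1.2212
  Pd branch = 0.0129·Pd^0.44·e^(0.046·RH+f) = 0.4626 μm/a
  Sd branch = 0.0175·Sd^0.57·e^(0.008·RH+0.085·T) = 4.418 μm/a
  r_corr = 0.4626 + 4.418 = 4.88 μm/a
Convert to mass loss: 4.88 μm/a × 7.14 g/cm³ = 34.84 g·m⁻²·a⁻¹

r_corr = 34.8 g·m⁻²·a⁻¹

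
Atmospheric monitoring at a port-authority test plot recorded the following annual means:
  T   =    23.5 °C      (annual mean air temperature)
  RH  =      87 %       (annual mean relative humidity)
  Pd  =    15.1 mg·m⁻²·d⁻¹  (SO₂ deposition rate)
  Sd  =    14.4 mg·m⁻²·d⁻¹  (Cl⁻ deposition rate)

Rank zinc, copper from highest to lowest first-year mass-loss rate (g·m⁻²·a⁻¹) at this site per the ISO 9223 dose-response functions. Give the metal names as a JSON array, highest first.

["copper", "zinc"]

zinc: f(T) = -0.071·(T−10) [T>10 °C] = -0.9585
  Pd branch = 0.0129·Pd^0.44·e^(0.046·RH+f) = 0.8935 μm/a
  Cl⁻ term: 0.0175·14.4^0.57·exp(0.008·87+0.085·23.5) = 1.183
  sum: 0.8935 + 1.183 → r_corr = 2.077 μm/a
  mass loss = 2.077 μm/a × 7.14 g/cm³ = 14.83 g·m⁻²·a⁻¹
copper: T>10 °C ⇒ hinge -0.080·(23.5−10) = -1.0800
  SO₂ term: 0.0053·15.1^0.26·exp(0.059·87-1.0800) = 0.618
  Cl⁻ term: 0.01025·14.4^0.27·exp(0.036·87+0.049·23.5) = 1.527
  sum: 0.618 + 1.527 → r_corr = 2.145 μm/a
  mass loss = 2.145 μm/a × 8.96 g/cm³ = 19.22 g·m⁻²·a⁻¹
Ordering by g·m⁻²·a⁻¹: copper (19.2) > zinc (14.8)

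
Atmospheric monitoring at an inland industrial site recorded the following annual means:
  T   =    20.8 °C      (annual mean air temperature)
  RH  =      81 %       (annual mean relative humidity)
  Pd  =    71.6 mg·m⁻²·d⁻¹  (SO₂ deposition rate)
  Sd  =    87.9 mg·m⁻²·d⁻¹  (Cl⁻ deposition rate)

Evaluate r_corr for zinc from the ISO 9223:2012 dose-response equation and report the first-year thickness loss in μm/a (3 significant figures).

zinc: f(T) = -0.071·(T−10) [T>10 °C] = -0.7668
  sulphur-dioxide contribution → 1.629 μm/a
  chloride contribution → 2.514 μm/a
  total first-year rate 4.143 μm/a

r_corr = 4.14 μm/a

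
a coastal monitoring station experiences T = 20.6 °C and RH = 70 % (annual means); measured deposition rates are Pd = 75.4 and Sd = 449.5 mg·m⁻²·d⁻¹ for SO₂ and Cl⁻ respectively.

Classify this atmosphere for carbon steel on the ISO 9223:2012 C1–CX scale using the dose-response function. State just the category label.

C5

carbon steel: temperature factor f = -0.054·(10.6) = -0.5724
  sulphur-dioxide contribution → 38.34 μm/a
  chloride contribution → 103.4 μm/a
  total first-year rate 141.7 μm/a
Category bounds: 80…200 μm/a bracket r_corr ⇒ C5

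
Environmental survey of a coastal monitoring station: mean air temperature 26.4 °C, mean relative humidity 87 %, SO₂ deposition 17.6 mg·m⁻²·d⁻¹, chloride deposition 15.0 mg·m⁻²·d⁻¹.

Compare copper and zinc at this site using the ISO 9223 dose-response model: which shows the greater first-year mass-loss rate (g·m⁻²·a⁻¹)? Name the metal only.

copper: f(T) = -0.080·(T−10) [T>10 °C] = -1.3120
  SO₂ term: 0.0053·17.6^0.26·exp(0.059·87-1.3120) = 0.51
  Cl⁻ term: 0.01025·15.0^0.27·exp(0.036·87+0.049·26.4) = 1.779
  r_corr = 0.51 + 1.779 = 2.289 μm/a
  mass loss = 2.289 μm/a × 8.96 g/cm³ = 20.51 g·m⁻²·a⁻¹
zinc: f(T) = -0.071·(T−10) [T>10 °C] = -1.1644
  SO₂ term: 0.0129·17.6^0.44·exp(0.046·87-1.1644) = 0.778
  Cl⁻ term: 0.0175·15.0^0.57·exp(0.008·87+0.085·26.4) = 1.55
  sum: 0.778 + 1.55 → r_corr = 2.328 μm/a
  mass loss = 2.328 μm/a × 7.14 g/cm³ = 16.62 g·m⁻²·a⁻¹
Ordering by g·m⁻²·a⁻¹: copper (20.5) > zinc (16.6)

copper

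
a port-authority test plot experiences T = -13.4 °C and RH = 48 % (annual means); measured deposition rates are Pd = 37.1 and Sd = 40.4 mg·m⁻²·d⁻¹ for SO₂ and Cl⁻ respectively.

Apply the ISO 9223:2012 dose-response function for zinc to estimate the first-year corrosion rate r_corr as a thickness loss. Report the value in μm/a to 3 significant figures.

r_corr = 0.304 μm/a

zinc: T≤10 °C ⇒ hinge +0.038·(-13.4−10) = -0.8892
  SO₂ term: 0.0129·37.1^0.44·exp(0.046·48-0.8892) = 0.2365
  Cl⁻ term: 0.0175·40.4^0.57·exp(0.008·48+0.085·-13.4) = 0.06773
  r_corr = 0.2365 + 0.06773 = 0.3042 μm/a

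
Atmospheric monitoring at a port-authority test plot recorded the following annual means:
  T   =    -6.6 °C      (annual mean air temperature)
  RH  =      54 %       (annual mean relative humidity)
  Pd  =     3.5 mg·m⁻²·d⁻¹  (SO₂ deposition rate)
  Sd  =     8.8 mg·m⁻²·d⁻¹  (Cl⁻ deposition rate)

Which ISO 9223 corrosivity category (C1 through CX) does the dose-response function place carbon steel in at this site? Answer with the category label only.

C2

carbon steel: temperature factor f = +0.150·(-16.6) = -2.4900
  sulphur-dioxide contribution → 0.829 μm/a
  chloride contribution → 1.792 μm/a
  ⇒ r_corr(carbon steel) = 2.621 μm/a
2.62 μm/a falls in (1.3, 25] for carbon steel → category C2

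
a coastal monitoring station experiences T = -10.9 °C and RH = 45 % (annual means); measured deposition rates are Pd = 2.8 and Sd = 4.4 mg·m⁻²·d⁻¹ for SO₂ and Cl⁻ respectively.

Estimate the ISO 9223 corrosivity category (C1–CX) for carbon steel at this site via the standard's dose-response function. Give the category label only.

C1

carbon steel: f(T) = +0.150·(T−10) [T≤10 °C] = -3.1350
  Pd branch = 1.77·Pd^0.52·e^(0.02·RH+f) = 0.3235 μm/a
  Cl⁻ term: 0.102·4.4^0.62·exp(0.033·45+0.04·-10.9) = 0.7297
  r_corr = 0.3235 + 0.7297 = 1.053 μm/a
1.05 μm/a falls in (0, 1.3] for carbon steel → category C1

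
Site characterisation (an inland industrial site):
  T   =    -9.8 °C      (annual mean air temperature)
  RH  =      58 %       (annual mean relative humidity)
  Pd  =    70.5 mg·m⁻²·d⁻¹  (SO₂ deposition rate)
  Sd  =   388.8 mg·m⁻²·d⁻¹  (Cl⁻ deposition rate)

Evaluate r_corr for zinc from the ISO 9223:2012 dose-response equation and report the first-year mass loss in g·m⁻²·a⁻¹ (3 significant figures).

zinc: temperature factor f = +0.038·(-19.8) = -0.7524
  sulphur-dioxide contribution → 0.5698 μm/a
  chloride contribution → 0.3622 μm/a
  ⇒ r_corr(zinc) = 0.932 μm/a
Convert to mass loss: 0.932 μm/a × 7.14 g/cm³ = 6.654 g·m⁻²·a⁻¹

r_corr = 6.65 g·m⁻²·a⁻¹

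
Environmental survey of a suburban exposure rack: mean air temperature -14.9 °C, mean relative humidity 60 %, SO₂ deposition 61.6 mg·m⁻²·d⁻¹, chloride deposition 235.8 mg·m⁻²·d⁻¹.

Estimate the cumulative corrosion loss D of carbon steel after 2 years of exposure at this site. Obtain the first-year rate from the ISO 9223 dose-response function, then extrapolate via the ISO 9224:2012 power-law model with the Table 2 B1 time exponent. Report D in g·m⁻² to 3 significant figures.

carbon steel: temperature factor f = +0.150·(-24.9) = -3.7350
  Pd branch = 1.77·Pd^0.52·e^(0.02·RH+f) = 1.196 μm/a
  Cl⁻ term: 0.102·235.8^0.62·exp(0.033·60+0.04·-14.9) = 12.04
  r_corr = 1.196 + 12.04 = 13.24 μm/a
Long-term exponent b (ISO 9224 Table 2, B1) = 0.523
  D(2) = 13.24 × 2^0.523 = 13.24 × 1.437 = 19.02 μm
  Mass loss = 19.02 μm × 7.85 g/cm³ = 149.3 g·m⁻²

D(2) = 149 g·m⁻²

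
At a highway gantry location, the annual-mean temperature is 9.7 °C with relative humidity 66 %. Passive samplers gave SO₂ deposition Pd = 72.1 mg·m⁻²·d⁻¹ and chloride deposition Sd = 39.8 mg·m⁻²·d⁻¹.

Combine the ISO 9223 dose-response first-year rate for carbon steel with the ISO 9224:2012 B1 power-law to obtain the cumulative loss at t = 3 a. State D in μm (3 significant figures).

carbon steel: temperature factor f = +0.150·(-0.3) = -0.0450
  Pd branch = 1.77·Pd^0.52·e^(0.02·RH+f) = 58.59 μm/a
  Cl⁻ term: 0.102·39.8^0.62·exp(0.033·66+0.04·9.7) = 13.03
  sum: 58.59 + 13.03 → r_corr = 71.62 μm/a
ISO 9224: D(t) = r_corr · t^b with b = 0.523 (carbon steel, B1)
  D(3) = 71.62 × 3^0.523 = 71.62 × 1.776 = 127.2 μm

D(3) = 127 μm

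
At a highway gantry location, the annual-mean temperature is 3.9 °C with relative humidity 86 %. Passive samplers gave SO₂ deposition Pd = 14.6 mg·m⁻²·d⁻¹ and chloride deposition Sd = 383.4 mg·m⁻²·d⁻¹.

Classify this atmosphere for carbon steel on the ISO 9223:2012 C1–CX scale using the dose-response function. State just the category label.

C5

carbon steel: temperature factor f = +0.150·(-6.1) = -0.9150
  Pd branch = 1.77·Pd^0.52·e^(0.02·RH+f) = 15.96 μm/a
  Sd branch = 0.102·Sd^0.62·e^(0.033·RH+0.04·T) = 81.42 μm/a
  r_corr = 15.96 + 81.42 = 97.38 μm/a
Category bounds: 80…200 μm/a bracket r_corr ⇒ C5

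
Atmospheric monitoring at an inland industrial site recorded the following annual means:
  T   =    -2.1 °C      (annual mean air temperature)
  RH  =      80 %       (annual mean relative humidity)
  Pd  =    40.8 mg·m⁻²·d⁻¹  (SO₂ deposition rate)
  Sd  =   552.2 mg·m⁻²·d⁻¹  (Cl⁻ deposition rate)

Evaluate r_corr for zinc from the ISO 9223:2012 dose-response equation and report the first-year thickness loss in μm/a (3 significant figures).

zinc: f(T) = +0.038·(T−10) [T≤10 °C] = -0.4598
  sulphur-dioxide contribution → 1.651 μm/a
  chloride contribution → 1.015 μm/a
  ⇒ r_corr(zinc) = 2.666 μm/a

r_corr = 2.67 μm/a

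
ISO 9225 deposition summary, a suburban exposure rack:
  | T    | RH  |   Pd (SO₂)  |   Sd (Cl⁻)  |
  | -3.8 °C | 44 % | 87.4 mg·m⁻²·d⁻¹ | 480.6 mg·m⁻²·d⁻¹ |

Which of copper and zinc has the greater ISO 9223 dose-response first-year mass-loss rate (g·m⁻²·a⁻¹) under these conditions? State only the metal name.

zinc

copper: T≤10 °C ⇒ hinge +0.126·(-3.8−10) = -1.7388
  Pd branch = 0.0053·Pd^0.26·e^(0.059·RH+f) = 0.03993 μm/a
  Sd branch = 0.01025·Sd^0.27·e^(0.036·RH+0.049·T) = 0.2197 μm/a
  sum: 0.03993 + 0.2197 → r_corr = 0.2597 μm/a
  mass loss = 0.2597 μm/a × 8.96 g/cm³ = 2.326 g·m⁻²·a⁻¹
zinc: temperature factor f = +0.038·(-13.8) = -0.5244
  Pd branch = 0.0129·Pd^0.44·e^(0.046·RH+f) = 0.4132 μm/a
  Cl⁻ term: 0.0175·480.6^0.57·exp(0.008·44+0.085·-3.8) = 0.6085
  r_corr = 0.4132 + 0.6085 = 1.022 μm/a
  mass loss = 1.022 μm/a × 7.14 g/cm³ = 7.295 g·m⁻²·a⁻¹
Ordering by g·m⁻²·a⁻¹: zinc (7.29) > copper (2.33)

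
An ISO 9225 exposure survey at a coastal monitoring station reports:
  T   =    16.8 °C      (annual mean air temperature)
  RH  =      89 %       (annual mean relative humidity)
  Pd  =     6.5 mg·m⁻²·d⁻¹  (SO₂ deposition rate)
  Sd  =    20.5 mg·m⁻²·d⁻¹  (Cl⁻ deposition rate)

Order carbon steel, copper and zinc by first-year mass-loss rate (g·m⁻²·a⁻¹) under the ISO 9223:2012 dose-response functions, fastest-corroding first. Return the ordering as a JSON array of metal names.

["carbon steel", "copper", "zinc"]

carbon steel: T>10 °C ⇒ hinge -0.054·(16.8−10) = -0.3672
  sulphur-dioxide contribution → 19.24 μm/a
  chloride contribution → 24.51 μm/a
  total first-year rate 43.75 μm/a
  mass loss = 43.75 μm/a × 7.85 g/cm³ = 343.4 g·m⁻²·a⁻¹
copper: f(T) = -0.080·(T−10) [T>10 °C] = -0.5440
  sulphur-dioxide contribution → 0.9547 μm/a
  chloride contribution → 1.3 μm/a
  total first-year rate 2.255 μm/a
  mass loss = 2.255 μm/a × 8.96 g/cm³ = 20.2 g·m⁻²·a⁻¹
zinc: f(T) = -0.071·(T−10) [T>10 °C] = -0.4828
  sulphur-dioxide contribution → 1.088 μm/a
  chloride contribution → 0.832 μm/a
  ⇒ r_corr(zinc) = 1.92 μm/a
  mass loss = 1.92 μm/a × 7.14 g/cm³ = 13.71 g·m⁻²·a⁻¹
Ordering by g·m⁻²·a⁻¹: carbon steel (343) > copper (20.2) > zinc (13.7)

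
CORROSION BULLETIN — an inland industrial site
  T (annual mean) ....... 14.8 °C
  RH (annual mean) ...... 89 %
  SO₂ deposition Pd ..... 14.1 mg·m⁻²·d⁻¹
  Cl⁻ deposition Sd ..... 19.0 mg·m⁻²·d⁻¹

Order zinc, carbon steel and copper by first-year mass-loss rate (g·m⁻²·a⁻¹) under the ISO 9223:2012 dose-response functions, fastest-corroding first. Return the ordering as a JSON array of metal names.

zinc: temperature factor f = -0.071·(4.8) = -0.3408
  SO₂ term: 0.0129·14.1^0.44·exp(0.046·89-0.3408) = 1.763
  Cl⁻ term: 0.0175·19.0^0.57·exp(0.008·89+0.085·14.8) = 0.6722
  r_corr = 1.763 + 0.6722 = 2.435 μm/a
  mass loss = 2.435 μm/a × 7.14 g/cm³ = 17.39 g·m⁻²·a⁻¹
carbon steel: temperature factor f = -0.054·(4.8) = -0.2592
  SO₂ term: 1.77·14.1^0.52·exp(0.02·89-0.2592) = 32.07
  Cl⁻ term: 0.102·19.0^0.62·exp(0.033·89+0.04·14.8) = 21.58
  r_corr = 32.07 + 21.58 = 53.65 μm/a
  mass loss = 53.65 μm/a × 7.85 g/cm³ = 421.1 g·m⁻²·a⁻¹
copper: f(T) = -0.080·(T−10) [T>10 °C] = -0.3840
  Pd branch = 0.0053·Pd^0.26·e^(0.059·RH+f) = 1.37 μm/a
  Sd branch = 0.01025·Sd^0.27·e^(0.036·RH+0.049·T) = 1.155 μm/a
  sum: 1.37 + 1.155 → r_corr = 2.525 μm/a
  mass loss = 2.525 μm/a × 8.96 g/cm³ = 22.62 g·m⁻²·a⁻¹
Ordering by g·m⁻²·a⁻¹: carbon steel (421) > copper (22.6) > zinc (17.4)

["carbon steel", "copper", "zinc"]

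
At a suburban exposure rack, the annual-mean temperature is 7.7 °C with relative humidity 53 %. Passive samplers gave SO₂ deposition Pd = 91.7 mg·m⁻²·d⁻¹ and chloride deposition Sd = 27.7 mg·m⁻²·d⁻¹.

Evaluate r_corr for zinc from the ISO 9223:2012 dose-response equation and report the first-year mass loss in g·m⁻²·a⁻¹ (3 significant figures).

zinc: temperature factor f = +0.038·(-2.3) = -0.0874
  SO₂ term: 0.0129·91.7^0.44·exp(0.046·53-0.0874) = 0.9883
  Sd branch = 0.0175·Sd^0.57·e^(0.008·RH+0.085·T) = 0.3417 μm/a
  r_corr = 0.9883 + 0.3417 = 1.33 μm/a
Convert to mass loss: 1.33 μm/a × 7.14 g/cm³ = 9.496 g·m⁻²·a⁻¹

r_corr = 9.50 g·m⁻²·a⁻¹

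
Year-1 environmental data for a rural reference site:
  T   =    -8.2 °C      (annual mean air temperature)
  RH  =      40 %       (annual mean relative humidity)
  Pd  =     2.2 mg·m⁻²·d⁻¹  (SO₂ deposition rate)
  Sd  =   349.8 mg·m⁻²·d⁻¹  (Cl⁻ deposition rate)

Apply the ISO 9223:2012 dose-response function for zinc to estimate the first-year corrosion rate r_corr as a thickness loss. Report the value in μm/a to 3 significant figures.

r_corr = 0.396 μm/a

zinc: temperature factor f = +0.038·(-18.2) = -0.6916
  sulphur-dioxide contribution → 0.05754 μm/a
  chloride contribution → 0.3383 μm/a
  ⇒ r_corr(zinc) = 0.3958 μm/a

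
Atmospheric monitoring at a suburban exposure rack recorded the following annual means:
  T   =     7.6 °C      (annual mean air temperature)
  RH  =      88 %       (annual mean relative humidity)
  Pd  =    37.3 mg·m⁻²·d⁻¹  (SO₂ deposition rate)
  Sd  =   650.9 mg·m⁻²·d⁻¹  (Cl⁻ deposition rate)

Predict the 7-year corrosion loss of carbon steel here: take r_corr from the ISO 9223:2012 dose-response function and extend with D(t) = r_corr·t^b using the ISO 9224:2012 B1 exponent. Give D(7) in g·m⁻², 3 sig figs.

D(7) = 4.06e+03 g·m⁻²

carbon steel: T≤10 °C ⇒ hinge +0.150·(7.6−10) = -0.3600
  sulphur-dioxide contribution → 47.13 μm/a
  chloride contribution → 140 μm/a
  ⇒ r_corr(carbon steel) = 187.1 μm/a
ISO 9224: D(t) = r_corr · t^b with b = 0.523 (carbon steel, B1)
  D(7) = 187.1 × 7^0.523 = 187.1 × 2.767 = 517.8 μm
  Mass loss = 517.8 μm × 7.85 g/cm³ = 4065 g·m⁻²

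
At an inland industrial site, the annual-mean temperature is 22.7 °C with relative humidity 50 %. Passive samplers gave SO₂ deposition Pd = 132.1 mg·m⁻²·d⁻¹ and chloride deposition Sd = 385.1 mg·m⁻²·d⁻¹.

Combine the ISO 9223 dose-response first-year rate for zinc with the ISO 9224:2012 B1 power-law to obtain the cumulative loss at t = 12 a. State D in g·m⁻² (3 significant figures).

D(12) = 312 g·m⁻²

zinc: f(T) = -0.071·(T−10) [T>10 °C] = -0.9017
  Pd branch = 0.0129·Pd^0.44·e^(0.046·RH+f) = 0.4478 μm/a
  Sd branch = 0.0175·Sd^0.57·e^(0.008·RH+0.085·T) = 5.352 μm/a
  r_corr = 0.4478 + 5.352 = 5.8 μm/a
Long-term exponent b (ISO 9224 Table 2, B1) = 0.813
  D(12) = 5.8 × 12^0.813 = 5.8 × 7.54 = 43.73 μm
  Mass loss = 43.73 μm × 7.14 g/cm³ = 312.2 g·m⁻²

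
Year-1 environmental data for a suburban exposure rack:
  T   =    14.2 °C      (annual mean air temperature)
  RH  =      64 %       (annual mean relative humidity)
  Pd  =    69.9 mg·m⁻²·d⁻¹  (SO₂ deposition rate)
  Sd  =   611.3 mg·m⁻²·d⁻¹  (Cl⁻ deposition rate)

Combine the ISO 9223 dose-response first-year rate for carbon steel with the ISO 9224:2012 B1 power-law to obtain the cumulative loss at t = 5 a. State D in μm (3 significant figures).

carbon steel: temperature factor f = -0.054·(4.2) = -0.2268
  Pd branch = 1.77·Pd^0.52·e^(0.02·RH+f) = 46.18 μm/a
  Cl⁻ term: 0.102·611.3^0.62·exp(0.033·64+0.04·14.2) = 79.43
  r_corr = 46.18 + 79.43 = 125.6 μm/a
Long-term exponent b (ISO 9224 Table 2, B1) = 0.523
  D(5) = 125.6 × 5^0.523 = 125.6 × 2.32 = 291.5 μm

D(5) = 291 μm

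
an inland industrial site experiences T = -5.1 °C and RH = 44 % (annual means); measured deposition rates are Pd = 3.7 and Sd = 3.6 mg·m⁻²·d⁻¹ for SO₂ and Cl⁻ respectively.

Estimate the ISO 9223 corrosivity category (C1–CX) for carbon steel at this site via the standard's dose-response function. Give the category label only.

C2

carbon steel: T≤10 °C ⇒ hinge +0.150·(-5.1−10) = -2.2650
  Pd branch = 1.77·Pd^0.52·e^(0.02·RH+f) = 0.8749 μm/a
  Cl⁻ term: 0.102·3.6^0.62·exp(0.033·44+0.04·-5.1) = 0.7862
  sum: 0.8749 + 0.7862 → r_corr = 1.661 μm/a
ISO 9223 Table 2 (carbon steel): 1.3 < 1.66 ≤ 25 μm/a ⇒ C2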